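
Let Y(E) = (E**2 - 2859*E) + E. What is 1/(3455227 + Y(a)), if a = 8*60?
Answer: 1/2313787 ≈ 4.3219e-7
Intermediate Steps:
a = 480
Y(E) = E**2 - 2858*E
1/(3455227 + Y(a)) = 1/(3455227 + 480*(-2858 + 480)) = 1/(3455227 + 480*(-2378)) = 1/(3455227 - 1141440) = 1/2313787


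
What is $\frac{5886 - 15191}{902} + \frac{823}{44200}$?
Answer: $- \frac{205269327}{19934200} \approx -10.297$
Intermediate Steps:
$\frac{5886 - 15191}{902} + \frac{823}{44200} = \left(-9305\right) \frac{1}{902} + 823 \cdot \frac{1}{44200} = - \frac{9305}{902} + \frac{823}{44200} = - \frac{205269327}{19934200}$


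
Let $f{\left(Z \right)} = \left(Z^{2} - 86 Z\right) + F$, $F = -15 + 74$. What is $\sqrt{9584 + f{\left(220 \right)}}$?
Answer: $9 \sqrt{483} \approx 197.8$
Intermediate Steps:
$F = 59$
$f{\left(Z \right)} = 59 + Z^{2} - 86 Z$ ($f{\left(Z \right)} = \left(Z^{2} - 86 Z\right) + 59 = 59 + Z^{2} - 86 Z$)
$\sqrt{9584 + f{\left(220 \right)}} = \sqrt{9584 + \left(59 + 220^{2} - 18920\right)} = \sqrt{9584 + \left(59 + 48400 - 18920\right)} = \sqrt{9584 + 29539} = \sqrt{39123} = 9 \sqrt{483}$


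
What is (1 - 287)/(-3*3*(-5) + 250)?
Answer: -286/295 ≈ -0.96949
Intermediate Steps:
(1 - 287)/(-3*3*(-5) + 250) = -286/(-9*(-5) + 250) = -286/(45 + 250) = -286/295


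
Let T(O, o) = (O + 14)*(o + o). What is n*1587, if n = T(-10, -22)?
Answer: -279312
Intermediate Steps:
T(O, o) = 2*o*(14 + O) (T(O, o) = (14 + O)*(2*o) = 2*o*(14 + O))
n = -176 (n = 2*(-22)*(14 - 10) = 2*(-22)*4 = -176)
n*1587 = -176*1587 = -279312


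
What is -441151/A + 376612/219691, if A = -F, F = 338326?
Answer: 224334535853/74327177266 ≈ 3.0182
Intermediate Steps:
A = -338326 (A = -1*338326 = -338326)
-441151/A + 376612/219691 = -441151/(-338326) + 376612/219691 = -441151*(-1/338326) + 376612*(1/219691) = 441151/338326 + 376612/219691 = 224334535853/74327177266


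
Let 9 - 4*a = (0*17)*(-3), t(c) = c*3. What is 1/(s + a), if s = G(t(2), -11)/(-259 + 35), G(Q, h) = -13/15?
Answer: 3360/7573 ≈ 0.44368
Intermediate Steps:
t(c) = 3*c
G(Q, h) = -13/15 (G(Q, h) = -13*1/15 = -13/15)
s = 13/3360 (s = -13/(15*(-259 + 35)) = -13/15/(-224) = -13/15*(-1/224) = 13/3360 ≈ 0.0038690)
a = 9/4 (a = 9/4 - 0*17*(-3)/4 = 9/4 - 0*(-3) = 9/4 - ¼*0 = 9/4 + 0 = 9/4 ≈ 2.2500)
1/(s + a) = 1/(13/3360 + 9/4) = 1/(7573/3360) = 3360/7573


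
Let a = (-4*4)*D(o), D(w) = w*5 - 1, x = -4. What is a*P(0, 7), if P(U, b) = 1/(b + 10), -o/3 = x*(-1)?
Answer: 976/17 ≈ 57.412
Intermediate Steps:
o = -12 (o = -(-12)*(-1) = -3*4 = -12)
D(w) = -1 + 5*w (D(w) = 5*w - 1 = -1 + 5*w)
P(U, b) = 1/(10 + b)
a = 976 (a = (-4*4)*(-1 + 5*(-12)) = -16*(-1 - 60) = -16*(-61) = 976)
a*P(0, 7) = 976/(10 + 7) = 976/17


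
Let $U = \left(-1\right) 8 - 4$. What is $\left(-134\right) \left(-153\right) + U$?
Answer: $20490$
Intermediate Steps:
$U = -12$ ($U = -8 - 4 = -12$)
$\left(-134\right) \left(-153\right) + U = \left(-134\right) \left(-153\right) - 12 = 20502 - 12 = 20490$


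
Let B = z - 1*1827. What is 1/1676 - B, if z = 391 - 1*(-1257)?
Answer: 300005/1676 ≈ 179.00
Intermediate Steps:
z = 1648 (z = 391 + 1257 = 1648)
B = -179 (B = 1648 - 1*1827 = 1648 - 1827 = -179)
1/1676 - B = 1/1676 - 1*(-179) = 1/1676 + 179 = 300005/1676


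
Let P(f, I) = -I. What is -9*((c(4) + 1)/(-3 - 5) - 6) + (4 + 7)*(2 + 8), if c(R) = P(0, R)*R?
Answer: 1177/8 ≈ 147.13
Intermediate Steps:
c(R) = -R² (c(R) = (-R)*R = -R²)
-9*((c(4) + 1)/(-3 - 5) - 6) + (4 + 7)*(2 + 8) = -9*((-1*4² + 1)/(-3 - 5) - 6) + (4 + 7)*(2 + 8) = -9*((-1*16 + 1)/(-8) - 6) + 11*10 = -9*((-16 + 1)*(-⅛) - 6) + 110 = -9*(-15*(-⅛) - 6) + 110 = -9*(15/8 - 6) + 110 = -9*(-33/8) + 110 = 297/8 + 110 = 1177/8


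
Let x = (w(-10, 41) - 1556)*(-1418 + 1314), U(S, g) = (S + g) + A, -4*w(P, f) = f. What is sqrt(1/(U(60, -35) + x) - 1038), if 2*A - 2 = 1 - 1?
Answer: I*sqrt(40754740487)/6266 ≈ 32.218*I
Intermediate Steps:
A = 1 (A = 1 + (1 - 1)/2 = 1 + (1/2)*0 = 1 + 0 = 1)
w(P, f) = -f/4
U(S, g) = 1 + S + g (U(S, g) = (S + g) + 1 = 1 + S + g)
x = 162890 (x = (-1/4*41 - 1556)*(-1418 + 1314) = (-41/4 - 1556)*(-104) = -6265/4*(-104) = 162890)
sqrt(1/(U(60, -35) + x) - 1038) = sqrt(1/((1 + 60 - 35) + 162890) - 1038) = sqrt(1/(26 + 162890) - 1038) = sqrt(1/162916 - 1038) = sqrt(-169106807/162916) = I*sqrt(40754740487)/6266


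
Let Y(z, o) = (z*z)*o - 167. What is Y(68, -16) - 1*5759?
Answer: -79910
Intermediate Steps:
Y(z, o) = -167 + o*z² (Y(z, o) = z²*o - 167 = o*z² - 167 = -167 + o*z²)
Y(68, -16) - 1*5759 = (-167 - 16*68²) - 1*5759 = (-167 - 16*4624) - 5759 = (-167 - 73984) - 5759 = -74151 - 5759 = -79910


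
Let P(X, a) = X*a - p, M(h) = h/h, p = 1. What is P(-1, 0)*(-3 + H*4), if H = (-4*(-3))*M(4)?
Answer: -45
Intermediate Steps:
M(h) = 1
P(X, a) = -1 + X*a (P(X, a) = X*a - 1*1 = X*a - 1 = -1 + X*a)
H = 12 (H = -4*(-3)*1 = 12*1 = 12)
P(-1, 0)*(-3 + H*4) = (-1 - 1*0)*(-3 + 12*4) = (-1 + 0)*(-3 + 48) = -1*45 = -45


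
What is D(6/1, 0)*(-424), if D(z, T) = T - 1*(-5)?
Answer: -2120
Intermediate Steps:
D(z, T) = 5 + T (D(z, T) = T + 5 = 5 + T)
D(6/1, 0)*(-424) = (5 + 0)*(-424) = 5*(-424) = -2120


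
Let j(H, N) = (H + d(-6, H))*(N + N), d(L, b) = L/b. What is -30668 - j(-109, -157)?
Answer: -7071562/109 ≈ -64877.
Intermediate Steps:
j(H, N) = 2*N*(H - 6/H) (j(H, N) = (H - 6/H)*(N + N) = (H - 6/H)*(2*N) = 2*N*(H - 6/H))
-30668 - j(-109, -157) = -30668 - 2*(-157)*(-6 + (-109)**2)/(-109) = -30668 - 2*(-157)*(-1)*(-6 + 11881)/109 = -30668 - 2*(-157)*(-1)*11875/109 = -30668 - 1*3728750/109 = -30668 - 3728750/109 = -7071562/109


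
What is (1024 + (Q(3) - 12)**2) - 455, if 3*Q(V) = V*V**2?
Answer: 578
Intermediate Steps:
Q(V) = V**3/3 (Q(V) = (V*V**2)/3 = V**3/3)
(1024 + (Q(3) - 12)**2) - 455 = (1024 + ((1/3)*3**3 - 12)**2) - 455 = (1024 + ((1/3)*27 - 12)**2) - 455 = (1024 + (9 - 12)**2) - 455 = (1024 + (-3)**2) - 455 = (1024 + 9) - 455 = 1033 - 455 = 578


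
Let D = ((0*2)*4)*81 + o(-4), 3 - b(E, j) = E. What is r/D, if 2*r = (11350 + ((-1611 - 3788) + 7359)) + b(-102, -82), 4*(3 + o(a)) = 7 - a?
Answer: -26830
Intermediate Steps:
o(a) = -5/4 - a/4 (o(a) = -3 + (7 - a)/4 = -3 + (7/4 - a/4) = -5/4 - a/4)
b(E, j) = 3 - E
D = -¼ (D = ((0*2)*4)*81 + (-5/4 - ¼*(-4)) = (0*4)*81 + (-5/4 + 1) = 0*81 - ¼ = 0 - ¼ = -¼ ≈ -0.25000)
r = 13415/2 (r = ((11350 + ((-1611 - 3788) + 7359)) + (3 - 1*(-102)))/2 = ((11350 + (-5399 + 7359)) + (3 + 102))/2 = ((11350 + 1960) + 105)/2 = (13310 + 105)/2 = (½)*13415 = 13415/2 ≈ 6707.5)
r/D = 13415/(2*(-¼)) = (13415/2)*(-4) = -26830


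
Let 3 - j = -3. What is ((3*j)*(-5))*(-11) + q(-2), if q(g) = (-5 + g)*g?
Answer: 1004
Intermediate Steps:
j = 6 (j = 3 - 1*(-3) = 3 + 3 = 6)
q(g) = g*(-5 + g)
((3*j)*(-5))*(-11) + q(-2) = ((3*6)*(-5))*(-11) - 2*(-5 - 2) = (18*(-5))*(-11) - 2*(-7) = -90*(-11) + 14 = 990 + 14 = 1004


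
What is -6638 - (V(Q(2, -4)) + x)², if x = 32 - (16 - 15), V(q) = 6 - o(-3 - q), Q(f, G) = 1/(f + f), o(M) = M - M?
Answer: -8007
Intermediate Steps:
o(M) = 0
Q(f, G) = 1/(2*f)
V(q) = 6 (V(q) = 6 - 1*0 = 6 + 0 = 6)
x = 31 (x = 32 - 1*1 = 32 - 1 = 31)
-6638 - (V(Q(2, -4)) + x)² = -6638 - (6 + 31)² = -6638 - 1*37² = -6638 - 1*1369 = -6638 - 1369 = -8007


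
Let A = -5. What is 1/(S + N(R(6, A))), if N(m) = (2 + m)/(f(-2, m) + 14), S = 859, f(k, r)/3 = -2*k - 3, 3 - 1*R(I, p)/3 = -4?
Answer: 17/14626 ≈ 0.0011623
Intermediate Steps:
R(I, p) = 21 (R(I, p) = 9 - 3*(-4) = 9 + 12 = 21)
f(k, r) = -9 - 6*k (f(k, r) = 3*(-2*k - 3) = 3*(-3 - 2*k) = -9 - 6*k)
N(m) = 2/17 + m/17 (N(m) = (2 + m)/((-9 - 6*(-2)) + 14) = (2 + m)/((-9 + 12) + 14) = (2 + m)/(3 + 14) = (2 + m)/17 = (2 + m)*(1/17) = 2/17 + m/17)
1/(S + N(R(6, A))) = 1/(859 + (2/17 + (1/17)*21)) = 1/(859 + (2/17 + 21/17)) = 1/(859 + 23/17) = 1/(14626/17) = 17/14626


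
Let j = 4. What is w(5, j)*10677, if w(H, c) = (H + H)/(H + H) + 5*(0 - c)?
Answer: -202863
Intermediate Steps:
w(H, c) = 1 - 5*c (w(H, c) = (2*H)/((2*H)) + 5*(-c) = (2*H)*(1/(2*H)) - 5*c = 1 - 5*c)
w(5, j)*10677 = (1 - 5*4)*10677 = (1 - 20)*10677 = -19*10677 = -202863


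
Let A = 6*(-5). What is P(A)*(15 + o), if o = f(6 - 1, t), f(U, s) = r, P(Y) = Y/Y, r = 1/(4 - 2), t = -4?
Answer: 31/2 ≈ 15.500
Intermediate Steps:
A = -30
r = ½ (r = 1/2 = ½ ≈ 0.50000)
P(Y) = 1
f(U, s) = ½
o = ½ ≈ 0.50000
P(A)*(15 + o) = 1*(15 + ½) = 1*(31/2) = 31/2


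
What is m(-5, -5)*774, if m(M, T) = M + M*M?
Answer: 15480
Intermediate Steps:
m(M, T) = M + M²
m(-5, -5)*774 = -5*(1 - 5)*774 = -5*(-4)*774 = 20*774 = 15480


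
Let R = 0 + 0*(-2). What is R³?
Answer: 0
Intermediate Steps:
R = 0 (R = 0 + 0 = 0)
R³ = 0³ = 0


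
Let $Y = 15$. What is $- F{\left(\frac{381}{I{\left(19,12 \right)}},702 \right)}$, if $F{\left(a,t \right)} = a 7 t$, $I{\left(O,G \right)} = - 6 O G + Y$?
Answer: $\frac{624078}{451} \approx 1383.8$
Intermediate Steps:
$I{\left(O,G \right)} = 15 - 6 G O$ ($I{\left(O,G \right)} = - 6 O G + 15 = - 6 G O + 15 = 15 - 6 G O$)
$F{\left(a,t \right)} = 7 a t$
$- F{\left(\frac{381}{I{\left(19,12 \right)}},702 \right)} = - 7 \frac{381}{15 - 72 \cdot 19} \cdot 702 = - 7 \frac{381}{15 - 1368} \cdot 702 = - 7 \frac{381}{-1353} \cdot 702 = - 7 \cdot 381 \left(- \frac{1}{1353}\right) 702 = - \frac{7 \left(-127\right) 702}{451} = \left(-1\right) \left(- \frac{624078}{451}\right) = \frac{624078}{451}$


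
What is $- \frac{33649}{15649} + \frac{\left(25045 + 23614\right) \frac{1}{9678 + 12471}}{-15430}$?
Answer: $- \frac{11500612411121}{5348187686430} \approx -2.1504$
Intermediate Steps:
$- \frac{33649}{15649} + \frac{\left(25045 + 23614\right) \frac{1}{9678 + 12471}}{-15430} = \left(-33649\right) \frac{1}{15649} + \frac{48659}{22149} \left(- \frac{1}{15430}\right) = - \frac{33649}{15649} + 48659 \cdot \frac{1}{22149} \left(- \frac{1}{15430}\right) = - \frac{33649}{15649} + \frac{48659}{22149} \left(- \frac{1}{15430}\right) = - \frac{33649}{15649} - \frac{48659}{341759070} = - \frac{11500612411121}{5348187686430}$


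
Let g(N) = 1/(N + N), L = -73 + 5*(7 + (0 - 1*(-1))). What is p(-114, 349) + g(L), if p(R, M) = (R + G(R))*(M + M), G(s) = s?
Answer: -10503505/66 ≈ -1.5914e+5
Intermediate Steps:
p(R, M) = 4*M*R (p(R, M) = (R + R)*(M + M) = (2*R)*(2*M) = 4*M*R)
L = -33 (L = -73 + 5*(7 + (0 + 1)) = -73 + 5*(7 + 1) = -73 + 5*8 = -73 + 40 = -33)
g(N) = 1/(2*N)
p(-114, 349) + g(L) = 4*349*(-114) + (1/2)/(-33) = -159144 + (1/2)*(-1/33) = -159144 - 1/66 = -10503505/66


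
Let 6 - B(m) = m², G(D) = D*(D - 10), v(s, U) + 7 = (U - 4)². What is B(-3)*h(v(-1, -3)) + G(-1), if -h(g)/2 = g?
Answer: 263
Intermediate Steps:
v(s, U) = -7 + (-4 + U)² (v(s, U) = -7 + (U - 4)² = -7 + (-4 + U)²)
h(g) = -2*g
G(D) = D*(-10 + D)
B(m) = 6 - m²
B(-3)*h(v(-1, -3)) + G(-1) = (6 - 1*(-3)²)*(-2*(-7 + (-4 - 3)²)) - (-10 - 1) = (6 - 1*9)*(-2*(-7 + (-7)²)) - 1*(-11) = (6 - 9)*(-2*(-7 + 49)) + 11 = -(-6)*42 + 11 = -3*(-84) + 11 = 252 + 11 = 263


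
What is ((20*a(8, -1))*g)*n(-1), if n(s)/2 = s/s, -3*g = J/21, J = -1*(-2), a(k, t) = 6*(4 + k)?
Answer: -640/7 ≈ -91.429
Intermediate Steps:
a(k, t) = 24 + 6*k
J = 2
g = -2/63 (g = -2/(3*21) = -1/3*2/21 = -2/63 ≈ -0.031746)
n(s) = 2 (n(s) = 2*(s/s) = 2*1 = 2)
((20*a(8, -1))*g)*n(-1) = ((20*(24 + 6*8))*(-2/63))*2 = ((20*(24 + 48))*(-2/63))*2 = ((20*72)*(-2/63))*2 = (1440*(-2/63))*2 = -320/7*2 = -640/7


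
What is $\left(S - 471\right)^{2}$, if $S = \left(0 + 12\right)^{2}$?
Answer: $106929$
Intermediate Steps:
$S = 144$ ($S = 12^{2} = 144$)
$\left(S - 471\right)^{2} = \left(144 - 471\right)^{2} = \left(-327\right)^{2} = 106929$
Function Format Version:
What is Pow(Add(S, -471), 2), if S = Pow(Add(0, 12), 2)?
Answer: 106929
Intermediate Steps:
S = 144 (S = Pow(12, 2) = 144)
Pow(Add(S, -471), 2) = Pow(Add(144, -471), 2) = Pow(-327, 2) = 106929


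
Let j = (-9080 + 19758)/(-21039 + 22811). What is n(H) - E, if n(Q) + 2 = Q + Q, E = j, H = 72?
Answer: 120473/886 ≈ 135.97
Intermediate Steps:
j = 5339/886 (j = 10678/1772 = 10678*(1/1772) = 5339/886 ≈ 6.0260)
E = 5339/886 ≈ 6.0260
n(Q) = -2 + 2*Q (n(Q) = -2 + (Q + Q) = -2 + 2*Q)
n(H) - E = (-2 + 2*72) - 1*5339/886 = (-2 + 144) - 5339/886 = 142 - 5339/886 = 120473/886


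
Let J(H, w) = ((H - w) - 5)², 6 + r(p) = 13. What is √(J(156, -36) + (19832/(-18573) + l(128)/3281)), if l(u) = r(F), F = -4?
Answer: 2*√32462844017256274902/60938013 ≈ 187.00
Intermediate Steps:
r(p) = 7 (r(p) = -6 + 13 = 7)
l(u) = 7
J(H, w) = (-5 + H - w)²
√(J(156, -36) + (19832/(-18573) + l(128)/3281)) = √((5 - 36 - 1*156)² + (19832/(-18573) + 7/3281)) = √((5 - 36 - 156)² + (19832*(-1/18573) + 7*(1/3281))) = √((-187)² + (-19832/18573 + 7/3281)) = √(34969 - 64938781/60938013) = √(2130876437816/60938013) = 2*√32462844017256274902/60938013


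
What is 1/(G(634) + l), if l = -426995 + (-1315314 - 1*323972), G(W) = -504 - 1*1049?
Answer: -1/2067834 ≈ -4.8360e-7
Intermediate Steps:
G(W) = -1553 (G(W) = -504 - 1049 = -1553)
l = -2066281 (l = -426995 + (-1315314 - 323972) = -426995 - 1639286 = -2066281)
1/(G(634) + l) = 1/(-1553 - 2066281) = 1/(-2067834) = -1/2067834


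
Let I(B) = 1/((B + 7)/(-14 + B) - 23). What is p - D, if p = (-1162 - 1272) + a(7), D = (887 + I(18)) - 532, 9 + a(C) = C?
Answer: -186993/67 ≈ -2790.9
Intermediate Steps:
a(C) = -9 + C
I(B) = 1/(-23 + (7 + B)/(-14 + B)) (I(B) = 1/((7 + B)/(-14 + B) - 23) = 1/(-23 + (7 + B)/(-14 + B)))
D = 23781/67 (D = (887 + (14 - 1*18)/(-329 + 22*18)) - 532 = (887 + (14 - 18)/(-329 + 396)) - 532 = (887 - 4/67) - 532 = 59425/67 - 532 = 23781/67 ≈ 354.94)
p = -2436 (p = (-1162 - 1272) + (-9 + 7) = -2434 - 2 = -2436)
p - D = -2436 - 1*23781/67 = -2436 - 23781/67 = -186993/67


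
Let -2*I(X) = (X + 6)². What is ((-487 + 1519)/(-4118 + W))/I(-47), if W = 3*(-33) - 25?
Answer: 344/1188467 ≈ 0.00028945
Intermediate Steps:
W = -124 (W = -99 - 25 = -124)
I(X) = -(6 + X)²/2 (I(X) = -(X + 6)²/2 = -(6 + X)²/2)
((-487 + 1519)/(-4118 + W))/I(-47) = ((-487 + 1519)/(-4118 - 124))/((-(6 - 47)²/2)) = (1032/(-4242))/((-½*(-41)²)) = (1032*(-1/4242))/((-½*1681)) = -172/(707*(-1681/2)) = -172/707*(-2/1681) = 344/1188467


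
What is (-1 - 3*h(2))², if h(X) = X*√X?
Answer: 73 + 12*√2 ≈ 89.971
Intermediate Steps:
h(X) = X^(3/2)
(-1 - 3*h(2))² = (-1 - 6*√2)²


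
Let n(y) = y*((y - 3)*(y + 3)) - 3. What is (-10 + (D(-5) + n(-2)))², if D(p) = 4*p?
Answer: 529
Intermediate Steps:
n(y) = -3 + y*(-3 + y)*(3 + y) (n(y) = y*((-3 + y)*(3 + y)) - 3 = y*(-3 + y)*(3 + y) - 3 = -3 + y*(-3 + y)*(3 + y))
(-10 + (D(-5) + n(-2)))² = (-10 + (4*(-5) + (-3 + (-2)³ - 9*(-2))))² = (-10 + (-20 + (-3 - 8 + 18)))² = (-10 + (-20 + 7))² = (-10 - 13)² = (-23)² = 529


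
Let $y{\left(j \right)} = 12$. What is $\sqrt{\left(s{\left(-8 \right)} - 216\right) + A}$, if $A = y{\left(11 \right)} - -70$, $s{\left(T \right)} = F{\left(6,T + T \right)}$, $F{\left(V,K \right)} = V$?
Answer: $8 i \sqrt{2} \approx 11.314 i$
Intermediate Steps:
$s{\left(T \right)} = 6$
$A = 82$ ($A = 12 - -70 = 12 + 70 = 82$)
$\sqrt{\left(s{\left(-8 \right)} - 216\right) + A} = \sqrt{\left(6 - 216\right) + 82} = \sqrt{-210 + 82} = \sqrt{-128} = 8 i \sqrt{2}$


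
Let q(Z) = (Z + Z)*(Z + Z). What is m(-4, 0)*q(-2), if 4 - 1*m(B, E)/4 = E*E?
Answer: 256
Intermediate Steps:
m(B, E) = 16 - 4*E² (m(B, E) = 16 - 4*E*E = 16 - 4*E²)
q(Z) = 4*Z² (q(Z) = (2*Z)*(2*Z) = 4*Z²)
m(-4, 0)*q(-2) = (16 - 4*0²)*(4*(-2)²) = (16 - 4*0)*(4*4) = (16 + 0)*16 = 16*16 = 256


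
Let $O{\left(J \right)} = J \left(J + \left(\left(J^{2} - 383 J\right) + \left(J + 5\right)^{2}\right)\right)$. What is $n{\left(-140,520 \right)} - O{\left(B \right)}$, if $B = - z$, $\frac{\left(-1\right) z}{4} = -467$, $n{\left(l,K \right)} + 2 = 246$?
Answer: $14334600736$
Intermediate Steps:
$n{\left(l,K \right)} = 244$ ($n{\left(l,K \right)} = -2 + 246 = 244$)
$z = 1868$ ($z = \left(-4\right) \left(-467\right) = 1868$)
$B = -1868$ ($B = \left(-1\right) 1868 = -1868$)
$O{\left(J \right)} = J \left(J^{2} + \left(5 + J\right)^{2} - 382 J\right)$ ($O{\left(J \right)} = J \left(J + \left(\left(J^{2} - 383 J\right) + \left(5 + J\right)^{2}\right)\right) = J \left(J + \left(J^{2} + \left(5 + J\right)^{2} - 383 J\right)\right) = J \left(J^{2} + \left(5 + J\right)^{2} - 382 J\right)$)
$n{\left(-140,520 \right)} - O{\left(B \right)} = 244 - - 1868 \left(25 - -694896 + 2 \left(-1868\right)^{2}\right) = 244 - - 1868 \left(25 + 694896 + 2 \cdot 3489424\right) = 244 - - 1868 \left(25 + 694896 + 6978848\right) = 244 - \left(-1868\right) 7673769 = 244 - -14334600492 = 244 + 14334600492 = 14334600736$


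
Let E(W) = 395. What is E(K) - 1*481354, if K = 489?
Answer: -480959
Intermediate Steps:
E(K) - 1*481354 = 395 - 1*481354 = 395 - 481354 = -480959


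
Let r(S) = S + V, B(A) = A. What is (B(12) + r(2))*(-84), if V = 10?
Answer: -2016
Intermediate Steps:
r(S) = 10 + S (r(S) = S + 10 = 10 + S)
(B(12) + r(2))*(-84) = (12 + (10 + 2))*(-84) = (12 + 12)*(-84) = 24*(-84) = -2016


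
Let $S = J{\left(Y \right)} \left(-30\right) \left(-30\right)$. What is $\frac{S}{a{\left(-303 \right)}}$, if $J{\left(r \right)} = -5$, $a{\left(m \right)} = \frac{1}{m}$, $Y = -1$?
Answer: $1363500$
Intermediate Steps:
$S = -4500$ ($S = \left(-5\right) \left(-30\right) \left(-30\right) = 150 \left(-30\right) = -4500$)
$\frac{S}{a{\left(-303 \right)}} = - \frac{4500}{\frac{1}{-303}} = - \frac{4500}{- \frac{1}{303}} = \left(-4500\right) \left(-303\right) = 1363500$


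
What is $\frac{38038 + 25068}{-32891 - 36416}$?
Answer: $- \frac{63106}{69307} \approx -0.91053$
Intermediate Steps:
$\frac{38038 + 25068}{-32891 - 36416} = \frac{63106}{-69307} = 63106 \left(- \frac{1}{69307}\right) = - \frac{63106}{69307}$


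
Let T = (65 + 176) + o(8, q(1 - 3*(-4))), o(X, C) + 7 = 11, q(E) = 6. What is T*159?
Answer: 38955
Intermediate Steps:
o(X, C) = 4 (o(X, C) = -7 + 11 = 4)
T = 245 (T = (65 + 176) + 4 = 241 + 4 = 245)
T*159 = 245*159 = 38955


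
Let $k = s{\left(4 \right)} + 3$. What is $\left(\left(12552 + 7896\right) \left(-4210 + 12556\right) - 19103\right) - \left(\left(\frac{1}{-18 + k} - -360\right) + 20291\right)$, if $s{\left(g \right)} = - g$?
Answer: $\frac{3241765827}{19} \approx 1.7062 \cdot 10^{8}$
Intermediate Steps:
$k = -1$ ($k = \left(-1\right) 4 + 3 = -4 + 3 = -1$)
$\left(\left(12552 + 7896\right) \left(-4210 + 12556\right) - 19103\right) - \left(\left(\frac{1}{-18 + k} - -360\right) + 20291\right) = \left(\left(12552 + 7896\right) \left(-4210 + 12556\right) - 19103\right) - \left(\left(\frac{1}{-18 - 1} - -360\right) + 20291\right) = \left(20448 \cdot 8346 - 19103\right) - \left(\left(\frac{1}{-19} + 360\right) + 20291\right) = \left(170659008 - 19103\right) - \left(\left(- \frac{1}{19} + 360\right) + 20291\right) = 170639905 - \left(\frac{6839}{19} + 20291\right) = 170639905 - \frac{392368}{19} = \frac{3241765827}{19}$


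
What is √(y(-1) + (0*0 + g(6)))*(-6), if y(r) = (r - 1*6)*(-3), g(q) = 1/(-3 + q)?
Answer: -16*√3 ≈ -27.713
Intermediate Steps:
y(r) = 18 - 3*r (y(r) = (r - 6)*(-3) = (-6 + r)*(-3) = 18 - 3*r)
√(y(-1) + (0*0 + g(6)))*(-6) = √((18 - 3*(-1)) + (0*0 + 1/(-3 + 6)))*(-6) = √((18 + 3) + (0 + 1/3))*(-6) = √(21 + (0 + ⅓))*(-6) = √(21 + ⅓)*(-6) = √(64/3)*(-6) = (8*√3/3)*(-6) = -16*√3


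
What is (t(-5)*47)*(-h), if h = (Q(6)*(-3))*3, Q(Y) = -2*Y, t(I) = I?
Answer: 25380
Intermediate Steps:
h = 108 (h = (-2*6*(-3))*3 = -12*(-3)*3 = 36*3 = 108)
(t(-5)*47)*(-h) = (-5*47)*(-1*108) = -235*(-108) = 25380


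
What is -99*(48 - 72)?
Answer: 2376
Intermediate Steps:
-99*(48 - 72) = -99*(-24) = 2376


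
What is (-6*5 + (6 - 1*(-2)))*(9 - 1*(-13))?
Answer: -484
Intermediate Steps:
(-6*5 + (6 - 1*(-2)))*(9 - 1*(-13)) = (-30 + (6 + 2))*(9 + 13) = (-30 + 8)*22 = -22*22 = -484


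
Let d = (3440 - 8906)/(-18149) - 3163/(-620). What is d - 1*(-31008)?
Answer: 348974593247/11252380 ≈ 31013.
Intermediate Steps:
d = 60794207/11252380 (d = -5466*(-1/18149) - 3163*(-1/620) = 5466/18149 + 3163/620 = 60794207/11252380 ≈ 5.4028)
d - 1*(-31008) = 60794207/11252380 - 1*(-31008) = 60794207/11252380 + 31008 = 348974593247/11252380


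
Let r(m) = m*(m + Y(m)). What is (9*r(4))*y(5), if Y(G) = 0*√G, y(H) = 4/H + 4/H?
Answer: 1152/5 ≈ 230.40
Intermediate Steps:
y(H) = 8/H
Y(G) = 0
r(m) = m² (r(m) = m*(m + 0) = m*m = m²)
(9*r(4))*y(5) = (9*4²)*(8/5) = (9*16)*(8*(⅕)) = 144*(8/5) = 1152/5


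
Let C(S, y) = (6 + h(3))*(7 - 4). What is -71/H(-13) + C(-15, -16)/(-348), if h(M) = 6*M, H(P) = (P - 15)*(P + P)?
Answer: -6427/21112 ≈ -0.30442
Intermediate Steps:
H(P) = 2*P*(-15 + P) (H(P) = (-15 + P)*(2*P) = 2*P*(-15 + P))
C(S, y) = 72 (C(S, y) = (6 + 6*3)*(7 - 4) = (6 + 18)*3 = 24*3 = 72)
-71/H(-13) + C(-15, -16)/(-348) = -71*(-1/(26*(-15 - 13))) + 72/(-348) = -71/(2*(-13)*(-28)) + 72*(-1/348) = -71/728 - 6/29 = -6427/21112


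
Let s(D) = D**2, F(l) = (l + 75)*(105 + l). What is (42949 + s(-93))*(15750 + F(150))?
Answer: 3773103750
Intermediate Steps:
F(l) = (75 + l)*(105 + l)
(42949 + s(-93))*(15750 + F(150)) = (42949 + (-93)**2)*(15750 + (7875 + 150**2 + 180*150)) = (42949 + 8649)*(15750 + (7875 + 22500 + 27000)) = 51598*(15750 + 57375) = 51598*73125 = 3773103750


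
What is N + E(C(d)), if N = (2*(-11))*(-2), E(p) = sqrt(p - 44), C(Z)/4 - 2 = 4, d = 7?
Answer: 44 + 2*I*sqrt(5) ≈ 44.0 + 4.4721*I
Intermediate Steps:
C(Z) = 24 (C(Z) = 8 + 4*4 = 8 + 16 = 24)
E(p) = sqrt(-44 + p)
N = 44 (N = -22*(-2) = 44)
N + E(C(d)) = 44 + sqrt(-44 + 24) = 44 + sqrt(-20) = 44 + 2*I*sqrt(5)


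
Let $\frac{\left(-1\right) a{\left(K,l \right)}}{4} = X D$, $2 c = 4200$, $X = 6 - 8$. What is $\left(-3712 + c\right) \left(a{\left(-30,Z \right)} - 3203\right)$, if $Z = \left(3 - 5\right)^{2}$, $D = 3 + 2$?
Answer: $5098756$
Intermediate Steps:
$D = 5$
$X = -2$
$c = 2100$ ($c = \frac{1}{2} \cdot 4200 = 2100$)
$Z = 4$ ($Z = \left(-2\right)^{2} = 4$)
$a{\left(K,l \right)} = 40$ ($a{\left(K,l \right)} = - 4 \left(\left(-2\right) 5\right) = \left(-4\right) \left(-10\right) = 40$)
$\left(-3712 + c\right) \left(a{\left(-30,Z \right)} - 3203\right) = \left(-3712 + 2100\right) \left(40 - 3203\right) = \left(-1612\right) \left(-3163\right) = 5098756$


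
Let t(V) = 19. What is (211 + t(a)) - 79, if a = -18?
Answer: 151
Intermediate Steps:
(211 + t(a)) - 79 = (211 + 19) - 79 = 230 - 79 = 151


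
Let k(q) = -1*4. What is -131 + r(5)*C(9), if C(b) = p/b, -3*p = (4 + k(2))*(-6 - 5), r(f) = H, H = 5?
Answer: -131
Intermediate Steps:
r(f) = 5
k(q) = -4
p = 0 (p = -(4 - 4)*(-6 - 5)/3 = -0*(-11) = -⅓*0 = 0)
C(b) = 0 (C(b) = 0/b = 0)
-131 + r(5)*C(9) = -131 + 5*0 = -131 + 0 = -131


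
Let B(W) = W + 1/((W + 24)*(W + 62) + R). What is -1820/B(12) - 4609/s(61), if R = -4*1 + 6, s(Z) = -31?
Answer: -227691/76291 ≈ -2.9845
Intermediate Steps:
R = 2 (R = -4 + 6 = 2)
B(W) = W + 1/(2 + (24 + W)*(62 + W)) (B(W) = W + 1/((W + 24)*(W + 62) + 2) = W + 1/((24 + W)*(62 + W) + 2) = W + 1/(2 + (24 + W)*(62 + W)))
-1820/B(12) - 4609/s(61) = -1820*(1490 + 12² + 86*12)/(1 + 12³ + 86*12² + 1490*12) - 4609/(-31) = -1820*(1490 + 144 + 1032)/(1 + 1728 + 86*144 + 17880) - 4609*(-1/31) = -1820*2666/(1 + 1728 + 12384 + 17880) + 4609/31 = -1820/((1/2666)*31993) + 4609/31 = -1820/31993/2666 + 4609/31 = -1820*2666/31993 + 4609/31 = -373240/2461 + 4609/31 = -227691/76291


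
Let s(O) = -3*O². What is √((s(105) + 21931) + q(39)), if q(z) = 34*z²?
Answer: √40570 ≈ 201.42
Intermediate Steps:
√((s(105) + 21931) + q(39)) = √((-3*105² + 21931) + 34*39²) = √((-3*11025 + 21931) + 34*1521) = √((-33075 + 21931) + 51714) = √(-11144 + 51714) = √40570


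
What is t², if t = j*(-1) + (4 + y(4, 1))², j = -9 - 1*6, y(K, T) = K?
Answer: 6241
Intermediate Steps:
j = -15 (j = -9 - 6 = -15)
t = 79 (t = -15*(-1) + (4 + 4)² = 15 + 8² = 15 + 64 = 79)
t² = 79² = 6241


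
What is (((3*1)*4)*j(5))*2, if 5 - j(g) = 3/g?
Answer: 528/5 ≈ 105.60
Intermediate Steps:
j(g) = 5 - 3/g
(((3*1)*4)*j(5))*2 = (((3*1)*4)*(5 - 3/5))*2 = ((3*4)*(5 - 3*⅕))*2 = (12*(5 - ⅗))*2 = (12*(22/5))*2 = (264/5)*2 = 528/5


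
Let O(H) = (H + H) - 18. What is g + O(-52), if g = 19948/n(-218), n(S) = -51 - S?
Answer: -426/167 ≈ -2.5509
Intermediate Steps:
O(H) = -18 + 2*H (O(H) = 2*H - 18 = -18 + 2*H)
g = 19948/167 (g = 19948/(-51 - 1*(-218)) = 19948/(-51 + 218) = 19948/167 ≈ 119.45)
g + O(-52) = 19948/167 + (-18 + 2*(-52)) = 19948/167 + (-18 - 104) = 19948/167 - 122 = -426/167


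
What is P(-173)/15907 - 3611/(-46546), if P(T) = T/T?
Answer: 57486723/740407222 ≈ 0.077642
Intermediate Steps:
P(T) = 1
P(-173)/15907 - 3611/(-46546) = 1/15907 - 3611/(-46546) = 1*(1/15907) - 3611*(-1/46546) = 1/15907 + 3611/46546 = 57486723/740407222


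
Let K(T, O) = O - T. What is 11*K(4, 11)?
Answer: 77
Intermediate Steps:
11*K(4, 11) = 11*(11 - 1*4) = 11*(11 - 4) = 11*7 = 77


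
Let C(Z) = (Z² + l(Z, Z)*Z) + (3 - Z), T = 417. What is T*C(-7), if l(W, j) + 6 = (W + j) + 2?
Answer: 77145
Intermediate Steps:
l(W, j) = -4 + W + j (l(W, j) = -6 + ((W + j) + 2) = -6 + (2 + W + j) = -4 + W + j)
C(Z) = 3 + Z² - Z + Z*(-4 + 2*Z) (C(Z) = (Z² + (-4 + Z + Z)*Z) + (3 - Z) = (Z² + (-4 + 2*Z)*Z) + (3 - Z) = (Z² + Z*(-4 + 2*Z)) + (3 - Z) = 3 + Z² - Z + Z*(-4 + 2*Z))
T*C(-7) = 417*(3 - 5*(-7) + 3*(-7)²) = 417*(3 + 35 + 3*49) = 417*(3 + 35 + 147) = 417*185 = 77145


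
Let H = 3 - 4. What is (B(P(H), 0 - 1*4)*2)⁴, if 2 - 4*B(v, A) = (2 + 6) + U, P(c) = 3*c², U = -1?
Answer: 625/16 ≈ 39.063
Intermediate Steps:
H = -1
B(v, A) = -5/4 (B(v, A) = ½ - ((2 + 6) - 1)/4 = ½ - (8 - 1)/4 = ½ - ¼*7 = ½ - 7/4 = -5/4)
(B(P(H), 0 - 1*4)*2)⁴ = (-5/4*2)⁴ = (-5/2)⁴ = 625/16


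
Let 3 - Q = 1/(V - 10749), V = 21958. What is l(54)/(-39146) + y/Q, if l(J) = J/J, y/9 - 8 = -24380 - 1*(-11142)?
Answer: -1135791941861/28615726 ≈ -39691.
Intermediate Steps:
y = -119070 (y = 72 + 9*(-24380 - 1*(-11142)) = 72 + 9*(-24380 + 11142) = 72 + 9*(-13238) = 72 - 119142 = -119070)
l(J) = 1
Q = 33626/11209 (Q = 3 - 1/(21958 - 10749) = 3 - 1/11209 = 33626/11209 ≈ 2.9999)
l(54)/(-39146) + y/Q = 1/(-39146) - 119070/33626/11209 = 1*(-1/39146) - 119070*11209/33626 = -1/39146 - 667327815/16813 = -1135791941861/28615726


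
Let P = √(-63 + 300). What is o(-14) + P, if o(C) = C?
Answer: -14 + √237 ≈ 1.3948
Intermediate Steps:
P = √237 ≈ 15.395
o(-14) + P = -14 + √237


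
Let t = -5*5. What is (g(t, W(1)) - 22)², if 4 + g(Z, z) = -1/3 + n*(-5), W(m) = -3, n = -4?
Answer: 361/9 ≈ 40.111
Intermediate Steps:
t = -25
g(Z, z) = 47/3 (g(Z, z) = -4 + (-1/3 - 4*(-5)) = -4 + (-1*⅓ + 20) = -4 + (-⅓ + 20) = -4 + 59/3 = 47/3)
(g(t, W(1)) - 22)² = (47/3 - 22)² = (-19/3)² = 361/9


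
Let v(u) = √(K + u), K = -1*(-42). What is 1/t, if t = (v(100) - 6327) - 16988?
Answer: -23315/543589083 - √142/543589083 ≈ -4.2913e-5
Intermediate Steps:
K = 42
v(u) = √(42 + u)
t = -23315 + √142 (t = (√(42 + 100) - 6327) - 16988 = (√142 - 6327) - 16988 = (-6327 + √142) - 16988 = -23315 + √142 ≈ -23303.)
1/t = 1/(-23315 + √142)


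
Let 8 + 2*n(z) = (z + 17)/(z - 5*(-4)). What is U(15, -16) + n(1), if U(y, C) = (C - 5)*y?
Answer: -2230/7 ≈ -318.57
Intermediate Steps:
n(z) = -4 + (17 + z)/(2*(20 + z)) (n(z) = -4 + ((z + 17)/(z - 5*(-4)))/2 = -4 + ((17 + z)/(z + 20))/2 = -4 + ((17 + z)/(20 + z))/2 = -4 + (17 + z)/(2*(20 + z)))
U(y, C) = y*(-5 + C) (U(y, C) = (-5 + C)*y = y*(-5 + C))
U(15, -16) + n(1) = 15*(-5 - 16) + (-143 - 7*1)/(2*(20 + 1)) = 15*(-21) + (1/2)*(-143 - 7)/21 = -315 + (1/2)*(1/21)*(-150) = -315 - 25/7 = -2230/7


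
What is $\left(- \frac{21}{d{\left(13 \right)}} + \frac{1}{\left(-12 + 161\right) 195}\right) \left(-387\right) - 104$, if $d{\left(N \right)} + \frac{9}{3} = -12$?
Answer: $- \frac{6254702}{9685} \approx -645.81$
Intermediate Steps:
$d{\left(N \right)} = -15$ ($d{\left(N \right)} = -3 - 12 = -15$)
$\left(- \frac{21}{d{\left(13 \right)}} + \frac{1}{\left(-12 + 161\right) 195}\right) \left(-387\right) - 104 = \left(- \frac{21}{-15} + \frac{1}{\left(-12 + 161\right) 195}\right) \left(-387\right) - 104 = \left(\left(-21\right) \left(- \frac{1}{15}\right) + \frac{1}{149} \cdot \frac{1}{195}\right) \left(-387\right) - 104 = \left(\frac{7}{5} + \frac{1}{149} \cdot \frac{1}{195}\right) \left(-387\right) - 104 = \left(\frac{7}{5} + \frac{1}{29055}\right) \left(-387\right) - 104 = \frac{40678}{29055} \left(-387\right) - 104 = - \frac{5247462}{9685} - 104 = - \frac{6254702}{9685}$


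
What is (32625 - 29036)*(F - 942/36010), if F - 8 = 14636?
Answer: 946292784161/18005 ≈ 5.2557e+7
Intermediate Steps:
F = 14644 (F = 8 + 14636 = 14644)
(32625 - 29036)*(F - 942/36010) = (32625 - 29036)*(14644 - 942/36010) = 3589*(14644 - 942*1/36010) = 3589*(14644 - 471/18005) = 3589*(263664749/18005) = 946292784161/18005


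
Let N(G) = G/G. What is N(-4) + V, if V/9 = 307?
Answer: 2764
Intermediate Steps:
N(G) = 1
V = 2763 (V = 9*307 = 2763)
N(-4) + V = 1 + 2763 = 2764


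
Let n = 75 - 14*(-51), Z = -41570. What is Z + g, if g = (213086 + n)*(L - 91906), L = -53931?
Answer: -31190929945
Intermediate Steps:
n = 789 (n = 75 + 714 = 789)
g = -31190888375 (g = (213086 + 789)*(-53931 - 91906) = 213875*(-145837) = -31190888375)
Z + g = -41570 - 31190888375 = -31190929945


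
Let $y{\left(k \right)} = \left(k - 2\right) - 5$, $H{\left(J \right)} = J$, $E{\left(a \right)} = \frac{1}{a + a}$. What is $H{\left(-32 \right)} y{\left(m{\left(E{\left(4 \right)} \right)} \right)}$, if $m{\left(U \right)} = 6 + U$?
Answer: $28$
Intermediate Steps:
$E{\left(a \right)} = \frac{1}{2 a}$
$y{\left(k \right)} = -7 + k$ ($y{\left(k \right)} = \left(-2 + k\right) - 5 = -7 + k$)
$H{\left(-32 \right)} y{\left(m{\left(E{\left(4 \right)} \right)} \right)} = - 32 \left(-7 + \left(6 + \frac{1}{2 \cdot 4}\right)\right) = - 32 \left(-7 + \left(6 + \frac{1}{2} \cdot \frac{1}{4}\right)\right) = - 32 \left(-7 + \left(6 + \frac{1}{8}\right)\right) = - 32 \left(-7 + \frac{49}{8}\right) = \left(-32\right) \left(- \frac{7}{8}\right) = 28$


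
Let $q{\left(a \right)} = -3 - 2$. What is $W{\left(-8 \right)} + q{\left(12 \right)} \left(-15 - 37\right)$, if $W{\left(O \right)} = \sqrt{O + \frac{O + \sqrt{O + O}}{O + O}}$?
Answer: $260 + \frac{\sqrt{-30 - i}}{2} \approx 260.05 - 2.739 i$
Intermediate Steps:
$q{\left(a \right)} = -5$ ($q{\left(a \right)} = -3 - 2 = -5$)
$W{\left(O \right)} = \sqrt{O + \frac{O + \sqrt{2} \sqrt{O}}{2 O}}$ ($W{\left(O \right)} = \sqrt{O + \frac{O + \sqrt{2 O}}{2 O}} = \sqrt{O + \left(O + \sqrt{2} \sqrt{O}\right) \frac{1}{2 O}} = \sqrt{O + \frac{O + \sqrt{2} \sqrt{O}}{2 O}}$)
$W{\left(-8 \right)} + q{\left(12 \right)} \left(-15 - 37\right) = \frac{\sqrt{2 + 4 \left(-8\right) + \frac{2 \sqrt{2}}{2 i \sqrt{2}}}}{2} - 5 \left(-15 - 37\right) = \frac{\sqrt{2 - 32 + 2 \sqrt{2} \left(- \frac{i \sqrt{2}}{4}\right)}}{2} - 5 \left(-15 - 37\right) = \frac{\sqrt{2 - 32 - i}}{2} - -260 = \frac{\sqrt{-30 - i}}{2} + 260 = 260 + \frac{\sqrt{-30 - i}}{2}$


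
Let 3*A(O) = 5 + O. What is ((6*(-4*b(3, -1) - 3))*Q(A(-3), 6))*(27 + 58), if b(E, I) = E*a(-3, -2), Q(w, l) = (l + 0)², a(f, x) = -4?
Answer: 826200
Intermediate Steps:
A(O) = 5/3 + O/3 (A(O) = (5 + O)/3 = 5/3 + O/3)
Q(w, l) = l²
b(E, I) = -4*E (b(E, I) = E*(-4) = -4*E)
((6*(-4*b(3, -1) - 3))*Q(A(-3), 6))*(27 + 58) = ((6*(-(-16)*3 - 3))*6²)*(27 + 58) = ((6*(-4*(-12) - 3))*36)*85 = ((6*(48 - 3))*36)*85 = ((6*45)*36)*85 = (270*36)*85 = 9720*85 = 826200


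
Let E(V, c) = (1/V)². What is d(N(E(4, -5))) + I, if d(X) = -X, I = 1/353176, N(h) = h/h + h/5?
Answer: -3575897/3531760 ≈ -1.0125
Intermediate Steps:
E(V, c) = V⁻²
N(h) = 1 + h/5 (N(h) = 1 + h*(⅕) = 1 + h/5)
I = 1/353176 ≈ 2.8314e-6
d(N(E(4, -5))) + I = -(1 + (⅕)/4²) + 1/353176 = -(1 + (⅕)*(1/16)) + 1/353176 = -(1 + 1/80) + 1/353176 = -1*81/80 + 1/353176 = -81/80 + 1/353176 = -3575897/3531760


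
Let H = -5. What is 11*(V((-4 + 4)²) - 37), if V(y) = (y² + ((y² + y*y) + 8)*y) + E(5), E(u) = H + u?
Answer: -407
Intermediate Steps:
E(u) = -5 + u
V(y) = y² + y*(8 + 2*y²) (V(y) = (y² + ((y² + y*y) + 8)*y) + (-5 + 5) = (y² + ((y² + y²) + 8)*y) + 0 = (y² + (2*y² + 8)*y) + 0 = (y² + (8 + 2*y²)*y) + 0 = (y² + y*(8 + 2*y²)) + 0 = y² + y*(8 + 2*y²))
11*(V((-4 + 4)²) - 37) = 11*((-4 + 4)²*(8 + (-4 + 4)² + 2*((-4 + 4)²)²) - 37) = 11*(0²*(8 + 0² + 2*(0²)²) - 37) = 11*(0*(8 + 0 + 2*0²) - 37) = 11*(0*(8 + 0 + 2*0) - 37) = 11*(0*(8 + 0 + 0) - 37) = 11*(0*8 - 37) = 11*(0 - 37) = 11*(-37) = -407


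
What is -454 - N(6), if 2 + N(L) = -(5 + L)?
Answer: -441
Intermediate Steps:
N(L) = -7 - L (N(L) = -2 - (5 + L) = -2 + (-5 - L) = -7 - L)
-454 - N(6) = -454 - (-7 - 1*6) = -454 - (-7 - 6) = -454 - 1*(-13) = -454 + 13 = -441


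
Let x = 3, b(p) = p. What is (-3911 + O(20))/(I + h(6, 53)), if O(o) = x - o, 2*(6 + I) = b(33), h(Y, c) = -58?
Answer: 7856/95 ≈ 82.695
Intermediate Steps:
I = 21/2 (I = -6 + (½)*33 = -6 + 33/2 = 21/2 ≈ 10.500)
O(o) = 3 - o
(-3911 + O(20))/(I + h(6, 53)) = (-3911 + (3 - 1*20))/(21/2 - 58) = (-3911 + (3 - 20))/(-95/2) = (-3911 - 17)*(-2/95) = -3928*(-2/95) = 7856/95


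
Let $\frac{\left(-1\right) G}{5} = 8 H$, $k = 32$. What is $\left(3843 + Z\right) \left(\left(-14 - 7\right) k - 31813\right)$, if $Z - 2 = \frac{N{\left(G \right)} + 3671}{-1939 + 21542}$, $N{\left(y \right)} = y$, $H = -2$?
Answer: $- \frac{2448631135710}{19603} \approx -1.2491 \cdot 10^{8}$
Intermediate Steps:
$G = 80$ ($G = - 5 \cdot 8 \left(-2\right) = \left(-5\right) \left(-16\right) = 80$)
$Z = \frac{42957}{19603}$ ($Z = 2 + \frac{80 + 3671}{-1939 + 21542} = 2 + \frac{3751}{19603} = \frac{42957}{19603} \approx 2.1913$)
$\left(3843 + Z\right) \left(\left(-14 - 7\right) k - 31813\right) = \left(3843 + \frac{42957}{19603}\right) \left(\left(-14 - 7\right) 32 - 31813\right) = \frac{75377286 \left(\left(-21\right) 32 - 31813\right)}{19603} = \frac{75377286 \left(-672 - 31813\right)}{19603} = \frac{75377286}{19603} \left(-32485\right) = - \frac{2448631135710}{19603}$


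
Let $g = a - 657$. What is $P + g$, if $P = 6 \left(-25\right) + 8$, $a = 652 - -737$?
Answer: $590$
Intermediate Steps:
$a = 1389$ ($a = 652 + 737 = 1389$)
$P = -142$ ($P = -150 + 8 = -142$)
$g = 732$ ($g = 1389 - 657 = 732$)
$P + g = -142 + 732 = 590$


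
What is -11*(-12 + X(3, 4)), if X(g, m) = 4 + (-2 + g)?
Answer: 77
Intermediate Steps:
X(g, m) = 2 + g
-11*(-12 + X(3, 4)) = -11*(-12 + (2 + 3)) = -11*(-12 + 5) = -11*(-7) = 77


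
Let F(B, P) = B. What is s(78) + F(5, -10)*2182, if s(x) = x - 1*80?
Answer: 10908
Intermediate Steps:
s(x) = -80 + x (s(x) = x - 80 = -80 + x)
s(78) + F(5, -10)*2182 = (-80 + 78) + 5*2182 = -2 + 10910 = 10908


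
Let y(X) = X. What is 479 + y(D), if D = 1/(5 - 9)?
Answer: 1915/4 ≈ 478.75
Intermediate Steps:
D = -¼ (D = 1/(-4) = -¼ ≈ -0.25000)
479 + y(D) = 479 - ¼ = 1915/4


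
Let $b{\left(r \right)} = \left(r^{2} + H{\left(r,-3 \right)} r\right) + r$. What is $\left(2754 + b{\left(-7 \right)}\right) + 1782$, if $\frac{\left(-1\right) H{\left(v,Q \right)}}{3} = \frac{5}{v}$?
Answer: $4563$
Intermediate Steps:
$H{\left(v,Q \right)} = - \frac{15}{v}$ ($H{\left(v,Q \right)} = - 3 \frac{5}{v} = - \frac{15}{v}$)
$b{\left(r \right)} = -15 + r + r^{2}$ ($b{\left(r \right)} = \left(r^{2} + - \frac{15}{r} r\right) + r = \left(r^{2} - 15\right) + r = \left(-15 + r^{2}\right) + r = -15 + r + r^{2}$)
$\left(2754 + b{\left(-7 \right)}\right) + 1782 = \left(2754 - \left(15 + 7 \left(1 - 7\right)\right)\right) + 1782 = \left(2754 - -27\right) + 1782 = \left(2754 + \left(-15 + 42\right)\right) + 1782 = \left(2754 + 27\right) + 1782 = 2781 + 1782 = 4563$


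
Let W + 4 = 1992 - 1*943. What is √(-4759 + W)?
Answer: I*√3714 ≈ 60.943*I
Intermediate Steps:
W = 1045 (W = -4 + (1992 - 1*943) = -4 + (1992 - 943) = -4 + 1049 = 1045)
√(-4759 + W) = √(-4759 + 1045) = √(-3714) = I*√3714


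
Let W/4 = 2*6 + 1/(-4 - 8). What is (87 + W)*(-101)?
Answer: -40804/3 ≈ -13601.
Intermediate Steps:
W = 143/3 (W = 4*(2*6 + 1/(-4 - 8)) = 4*(12 + 1/(-12)) = 4*(12 - 1/12) = 4*(143/12) = 143/3 ≈ 47.667)
(87 + W)*(-101) = (87 + 143/3)*(-101) = (404/3)*(-101) = -40804/3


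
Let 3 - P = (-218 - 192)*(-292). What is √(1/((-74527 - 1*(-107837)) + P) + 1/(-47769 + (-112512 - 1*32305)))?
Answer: I*√4642660716608486/16640778502 ≈ 0.0040946*I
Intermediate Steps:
P = -119717 (P = 3 - (-218 - 192)*(-292) = 3 - (-410)*(-292) = 3 - 1*119720 = 3 - 119720 = -119717)
√(1/((-74527 - 1*(-107837)) + P) + 1/(-47769 + (-112512 - 1*32305))) = √(1/((-74527 - 1*(-107837)) - 119717) + 1/(-47769 + (-112512 - 1*32305))) = √(1/((-74527 + 107837) - 119717) + 1/(-47769 + (-112512 - 32305))) = √(1/(33310 - 119717) + 1/(-47769 - 144817)) = √(1/(-86407) + 1/(-192586)) = √(-1/86407 - 1/192586) = √(-278993/16640778502) = I*√4642660716608486/16640778502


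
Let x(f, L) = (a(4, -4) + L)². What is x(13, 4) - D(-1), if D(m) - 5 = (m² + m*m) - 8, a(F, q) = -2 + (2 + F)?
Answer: 65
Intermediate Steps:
a(F, q) = F
D(m) = -3 + 2*m² (D(m) = 5 + ((m² + m*m) - 8) = 5 + ((m² + m²) - 8) = 5 + (2*m² - 8) = 5 + (-8 + 2*m²) = -3 + 2*m²)
x(f, L) = (4 + L)²
x(13, 4) - D(-1) = (4 + 4)² - (-3 + 2*(-1)²) = 8² - (-3 + 2*1) = 64 - (-3 + 2) = 64 - 1*(-1) = 64 + 1 = 65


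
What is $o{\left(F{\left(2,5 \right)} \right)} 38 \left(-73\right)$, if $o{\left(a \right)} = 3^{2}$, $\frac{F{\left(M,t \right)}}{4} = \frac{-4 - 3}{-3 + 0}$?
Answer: $-24966$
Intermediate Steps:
$F{\left(M,t \right)} = \frac{28}{3}$ ($F{\left(M,t \right)} = 4 \frac{-4 - 3}{-3 + 0} = 4 \left(- \frac{7}{-3}\right) = 4 \left(\left(-7\right) \left(- \frac{1}{3}\right)\right) = 4 \cdot \frac{7}{3} = \frac{28}{3}$)
$o{\left(a \right)} = 9$
$o{\left(F{\left(2,5 \right)} \right)} 38 \left(-73\right) = 9 \cdot 38 \left(-73\right) = 342 \left(-73\right) = -24966$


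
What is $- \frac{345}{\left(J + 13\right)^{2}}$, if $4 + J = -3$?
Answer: $- \frac{115}{12} \approx -9.5833$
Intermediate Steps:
$J = -7$ ($J = -4 - 3 = -7$)
$- \frac{345}{\left(J + 13\right)^{2}} = - \frac{345}{\left(-7 + 13\right)^{2}} = - \frac{345}{6^{2}} = - \frac{345}{36} = \left(-345\right) \frac{1}{36} = - \frac{115}{12}$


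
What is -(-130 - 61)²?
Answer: -36481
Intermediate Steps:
-(-130 - 61)² = -1*(-191)² = -1*36481 = -36481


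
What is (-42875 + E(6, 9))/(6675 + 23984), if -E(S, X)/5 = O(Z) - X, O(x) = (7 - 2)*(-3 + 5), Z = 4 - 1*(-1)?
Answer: -42880/30659 ≈ -1.3986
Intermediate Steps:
Z = 5 (Z = 4 + 1 = 5)
O(x) = 10 (O(x) = 5*2 = 10)
E(S, X) = -50 + 5*X (E(S, X) = -5*(10 - X) = -50 + 5*X)
(-42875 + E(6, 9))/(6675 + 23984) = (-42875 + (-50 + 5*9))/(6675 + 23984) = (-42875 + (-50 + 45))/30659 = (-42875 - 5)*(1/30659) = -42880*1/30659 = -42880/30659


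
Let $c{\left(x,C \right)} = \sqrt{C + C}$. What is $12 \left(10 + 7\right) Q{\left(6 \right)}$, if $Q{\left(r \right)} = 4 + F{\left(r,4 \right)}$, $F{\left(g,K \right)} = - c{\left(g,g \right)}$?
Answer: $816 - 408 \sqrt{3} \approx 109.32$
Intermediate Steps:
$c{\left(x,C \right)} = \sqrt{2} \sqrt{C}$ ($c{\left(x,C \right)} = \sqrt{2 C} = \sqrt{2} \sqrt{C}$)
$F{\left(g,K \right)} = - \sqrt{2} \sqrt{g}$
$Q{\left(r \right)} = 4 - \sqrt{2} \sqrt{r}$
$12 \left(10 + 7\right) Q{\left(6 \right)} = 12 \left(10 + 7\right) \left(4 - \sqrt{2} \sqrt{6}\right) = 12 \cdot 17 \left(4 - 2 \sqrt{3}\right) = 204 \left(4 - 2 \sqrt{3}\right) = 816 - 408 \sqrt{3}$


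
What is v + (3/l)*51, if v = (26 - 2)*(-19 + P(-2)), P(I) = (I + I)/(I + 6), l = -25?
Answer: -12153/25 ≈ -486.12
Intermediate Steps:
P(I) = 2*I/(6 + I) (P(I) = (2*I)/(6 + I) = 2*I/(6 + I))
v = -480 (v = (26 - 2)*(-19 + 2*(-2)/(6 - 2)) = 24*(-19 + 2*(-2)/4) = 24*(-19 + 2*(-2)*(¼)) = 24*(-19 - 1) = 24*(-20) = -480)
v + (3/l)*51 = -480 + (3/(-25))*51 = -480 + (3*(-1/25))*51 = -480 - 3/25*51 = -480 - 153/25 = -12153/25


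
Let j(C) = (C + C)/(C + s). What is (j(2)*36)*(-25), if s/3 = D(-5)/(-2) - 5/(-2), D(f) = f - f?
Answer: -7200/19 ≈ -378.95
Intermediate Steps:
D(f) = 0
s = 15/2 (s = 3*(0/(-2) - 5/(-2)) = 3*(0*(-1/2) - 5*(-1/2)) = 3*(0 + 5/2) = 3*(5/2) = 15/2 ≈ 7.5000)
j(C) = 2*C/(15/2 + C) (j(C) = (C + C)/(C + 15/2) = (2*C)/(15/2 + C) = 2*C/(15/2 + C))
(j(2)*36)*(-25) = ((4*2/(15 + 2*2))*36)*(-25) = ((4*2/(15 + 4))*36)*(-25) = ((4*2/19)*36)*(-25) = ((4*2*(1/19))*36)*(-25) = ((8/19)*36)*(-25) = (288/19)*(-25) = -7200/19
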